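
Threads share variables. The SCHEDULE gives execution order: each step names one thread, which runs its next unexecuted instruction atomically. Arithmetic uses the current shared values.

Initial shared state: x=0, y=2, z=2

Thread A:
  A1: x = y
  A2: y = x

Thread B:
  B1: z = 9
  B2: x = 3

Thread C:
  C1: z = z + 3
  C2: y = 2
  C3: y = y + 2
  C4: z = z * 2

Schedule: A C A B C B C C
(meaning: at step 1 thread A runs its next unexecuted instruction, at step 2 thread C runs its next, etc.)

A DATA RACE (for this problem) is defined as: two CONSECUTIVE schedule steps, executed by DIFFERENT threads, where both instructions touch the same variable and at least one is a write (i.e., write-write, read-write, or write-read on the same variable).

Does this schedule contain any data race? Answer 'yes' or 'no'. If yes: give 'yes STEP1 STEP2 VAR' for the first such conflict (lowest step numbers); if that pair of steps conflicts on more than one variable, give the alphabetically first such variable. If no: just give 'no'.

Steps 1,2: A(r=y,w=x) vs C(r=z,w=z). No conflict.
Steps 2,3: C(r=z,w=z) vs A(r=x,w=y). No conflict.
Steps 3,4: A(r=x,w=y) vs B(r=-,w=z). No conflict.
Steps 4,5: B(r=-,w=z) vs C(r=-,w=y). No conflict.
Steps 5,6: C(r=-,w=y) vs B(r=-,w=x). No conflict.
Steps 6,7: B(r=-,w=x) vs C(r=y,w=y). No conflict.
Steps 7,8: same thread (C). No race.

Answer: no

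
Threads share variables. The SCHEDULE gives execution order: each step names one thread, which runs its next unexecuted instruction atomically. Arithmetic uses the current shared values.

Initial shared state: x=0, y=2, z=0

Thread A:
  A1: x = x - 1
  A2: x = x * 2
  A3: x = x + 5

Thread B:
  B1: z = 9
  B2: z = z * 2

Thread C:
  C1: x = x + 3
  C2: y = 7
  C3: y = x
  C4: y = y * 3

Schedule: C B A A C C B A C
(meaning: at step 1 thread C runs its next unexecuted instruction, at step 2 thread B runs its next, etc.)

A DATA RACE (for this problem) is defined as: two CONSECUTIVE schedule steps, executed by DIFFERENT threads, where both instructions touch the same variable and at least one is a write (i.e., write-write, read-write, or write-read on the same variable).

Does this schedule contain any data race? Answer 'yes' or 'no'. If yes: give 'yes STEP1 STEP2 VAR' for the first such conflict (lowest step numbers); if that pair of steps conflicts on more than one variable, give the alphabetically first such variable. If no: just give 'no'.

Steps 1,2: C(r=x,w=x) vs B(r=-,w=z). No conflict.
Steps 2,3: B(r=-,w=z) vs A(r=x,w=x). No conflict.
Steps 3,4: same thread (A). No race.
Steps 4,5: A(r=x,w=x) vs C(r=-,w=y). No conflict.
Steps 5,6: same thread (C). No race.
Steps 6,7: C(r=x,w=y) vs B(r=z,w=z). No conflict.
Steps 7,8: B(r=z,w=z) vs A(r=x,w=x). No conflict.
Steps 8,9: A(r=x,w=x) vs C(r=y,w=y). No conflict.

Answer: no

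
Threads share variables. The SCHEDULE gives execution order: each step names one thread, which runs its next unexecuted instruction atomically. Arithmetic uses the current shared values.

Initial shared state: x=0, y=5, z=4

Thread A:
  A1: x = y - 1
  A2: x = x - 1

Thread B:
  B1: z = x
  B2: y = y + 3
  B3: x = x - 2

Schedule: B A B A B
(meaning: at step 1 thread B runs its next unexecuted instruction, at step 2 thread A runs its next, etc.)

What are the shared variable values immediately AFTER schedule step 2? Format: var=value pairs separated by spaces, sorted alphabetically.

Step 1: thread B executes B1 (z = x). Shared: x=0 y=5 z=0. PCs: A@0 B@1
Step 2: thread A executes A1 (x = y - 1). Shared: x=4 y=5 z=0. PCs: A@1 B@1

Answer: x=4 y=5 z=0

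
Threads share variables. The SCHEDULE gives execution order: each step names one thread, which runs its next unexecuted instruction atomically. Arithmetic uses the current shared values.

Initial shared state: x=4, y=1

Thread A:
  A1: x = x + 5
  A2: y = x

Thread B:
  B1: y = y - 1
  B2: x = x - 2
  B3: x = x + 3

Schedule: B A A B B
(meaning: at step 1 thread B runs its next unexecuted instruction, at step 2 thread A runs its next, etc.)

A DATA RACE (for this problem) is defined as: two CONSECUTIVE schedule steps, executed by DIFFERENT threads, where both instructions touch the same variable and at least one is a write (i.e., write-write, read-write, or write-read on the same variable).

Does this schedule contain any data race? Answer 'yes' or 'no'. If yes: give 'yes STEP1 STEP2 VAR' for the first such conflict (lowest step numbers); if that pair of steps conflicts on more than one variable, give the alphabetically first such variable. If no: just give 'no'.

Steps 1,2: B(r=y,w=y) vs A(r=x,w=x). No conflict.
Steps 2,3: same thread (A). No race.
Steps 3,4: A(y = x) vs B(x = x - 2). RACE on x (R-W).
Steps 4,5: same thread (B). No race.
First conflict at steps 3,4.

Answer: yes 3 4 x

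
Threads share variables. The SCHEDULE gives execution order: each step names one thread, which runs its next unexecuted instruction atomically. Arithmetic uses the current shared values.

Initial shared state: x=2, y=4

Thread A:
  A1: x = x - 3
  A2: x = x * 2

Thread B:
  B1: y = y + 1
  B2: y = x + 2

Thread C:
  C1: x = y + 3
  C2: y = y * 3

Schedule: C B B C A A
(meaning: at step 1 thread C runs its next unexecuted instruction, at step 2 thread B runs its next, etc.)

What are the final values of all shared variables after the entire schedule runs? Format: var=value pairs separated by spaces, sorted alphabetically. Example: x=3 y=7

Answer: x=8 y=27

Derivation:
Step 1: thread C executes C1 (x = y + 3). Shared: x=7 y=4. PCs: A@0 B@0 C@1
Step 2: thread B executes B1 (y = y + 1). Shared: x=7 y=5. PCs: A@0 B@1 C@1
Step 3: thread B executes B2 (y = x + 2). Shared: x=7 y=9. PCs: A@0 B@2 C@1
Step 4: thread C executes C2 (y = y * 3). Shared: x=7 y=27. PCs: A@0 B@2 C@2
Step 5: thread A executes A1 (x = x - 3). Shared: x=4 y=27. PCs: A@1 B@2 C@2
Step 6: thread A executes A2 (x = x * 2). Shared: x=8 y=27. PCs: A@2 B@2 C@2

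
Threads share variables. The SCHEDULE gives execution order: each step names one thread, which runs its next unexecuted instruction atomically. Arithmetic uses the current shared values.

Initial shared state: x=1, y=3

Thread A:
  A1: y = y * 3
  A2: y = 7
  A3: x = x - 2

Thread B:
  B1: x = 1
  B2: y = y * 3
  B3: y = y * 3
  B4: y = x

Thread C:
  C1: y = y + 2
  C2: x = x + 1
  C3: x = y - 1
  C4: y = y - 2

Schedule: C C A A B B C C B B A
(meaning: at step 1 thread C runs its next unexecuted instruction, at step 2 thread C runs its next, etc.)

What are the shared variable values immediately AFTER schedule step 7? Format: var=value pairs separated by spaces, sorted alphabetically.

Step 1: thread C executes C1 (y = y + 2). Shared: x=1 y=5. PCs: A@0 B@0 C@1
Step 2: thread C executes C2 (x = x + 1). Shared: x=2 y=5. PCs: A@0 B@0 C@2
Step 3: thread A executes A1 (y = y * 3). Shared: x=2 y=15. PCs: A@1 B@0 C@2
Step 4: thread A executes A2 (y = 7). Shared: x=2 y=7. PCs: A@2 B@0 C@2
Step 5: thread B executes B1 (x = 1). Shared: x=1 y=7. PCs: A@2 B@1 C@2
Step 6: thread B executes B2 (y = y * 3). Shared: x=1 y=21. PCs: A@2 B@2 C@2
Step 7: thread C executes C3 (x = y - 1). Shared: x=20 y=21. PCs: A@2 B@2 C@3

Answer: x=20 y=21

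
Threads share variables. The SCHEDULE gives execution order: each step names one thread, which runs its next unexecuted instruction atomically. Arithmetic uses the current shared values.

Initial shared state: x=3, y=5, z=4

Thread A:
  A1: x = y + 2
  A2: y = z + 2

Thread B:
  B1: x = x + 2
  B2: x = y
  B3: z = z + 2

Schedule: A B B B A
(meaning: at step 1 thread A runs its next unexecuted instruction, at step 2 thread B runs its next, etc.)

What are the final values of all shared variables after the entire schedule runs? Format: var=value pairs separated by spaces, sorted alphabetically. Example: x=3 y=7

Answer: x=5 y=8 z=6

Derivation:
Step 1: thread A executes A1 (x = y + 2). Shared: x=7 y=5 z=4. PCs: A@1 B@0
Step 2: thread B executes B1 (x = x + 2). Shared: x=9 y=5 z=4. PCs: A@1 B@1
Step 3: thread B executes B2 (x = y). Shared: x=5 y=5 z=4. PCs: A@1 B@2
Step 4: thread B executes B3 (z = z + 2). Shared: x=5 y=5 z=6. PCs: A@1 B@3
Step 5: thread A executes A2 (y = z + 2). Shared: x=5 y=8 z=6. PCs: A@2 B@3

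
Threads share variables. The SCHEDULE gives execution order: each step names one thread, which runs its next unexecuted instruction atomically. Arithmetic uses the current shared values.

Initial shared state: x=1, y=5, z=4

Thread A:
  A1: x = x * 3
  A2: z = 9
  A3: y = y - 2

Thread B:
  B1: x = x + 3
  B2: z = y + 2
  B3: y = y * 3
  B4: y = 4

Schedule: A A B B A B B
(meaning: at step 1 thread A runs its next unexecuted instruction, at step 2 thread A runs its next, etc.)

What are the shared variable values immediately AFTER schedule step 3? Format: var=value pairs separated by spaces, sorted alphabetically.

Step 1: thread A executes A1 (x = x * 3). Shared: x=3 y=5 z=4. PCs: A@1 B@0
Step 2: thread A executes A2 (z = 9). Shared: x=3 y=5 z=9. PCs: A@2 B@0
Step 3: thread B executes B1 (x = x + 3). Shared: x=6 y=5 z=9. PCs: A@2 B@1

Answer: x=6 y=5 z=9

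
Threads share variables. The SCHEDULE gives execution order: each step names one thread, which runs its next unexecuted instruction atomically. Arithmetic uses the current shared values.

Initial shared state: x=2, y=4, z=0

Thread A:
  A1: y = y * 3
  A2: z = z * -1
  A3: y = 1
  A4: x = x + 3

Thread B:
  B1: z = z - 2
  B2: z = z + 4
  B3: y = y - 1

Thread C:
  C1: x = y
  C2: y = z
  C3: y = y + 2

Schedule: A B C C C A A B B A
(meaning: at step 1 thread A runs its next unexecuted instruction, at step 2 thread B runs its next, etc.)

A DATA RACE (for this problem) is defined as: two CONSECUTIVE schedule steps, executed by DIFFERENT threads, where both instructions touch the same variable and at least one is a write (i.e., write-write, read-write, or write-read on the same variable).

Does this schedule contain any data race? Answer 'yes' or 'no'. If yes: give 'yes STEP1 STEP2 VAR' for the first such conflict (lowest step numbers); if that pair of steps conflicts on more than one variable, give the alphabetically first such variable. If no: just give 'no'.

Steps 1,2: A(r=y,w=y) vs B(r=z,w=z). No conflict.
Steps 2,3: B(r=z,w=z) vs C(r=y,w=x). No conflict.
Steps 3,4: same thread (C). No race.
Steps 4,5: same thread (C). No race.
Steps 5,6: C(r=y,w=y) vs A(r=z,w=z). No conflict.
Steps 6,7: same thread (A). No race.
Steps 7,8: A(r=-,w=y) vs B(r=z,w=z). No conflict.
Steps 8,9: same thread (B). No race.
Steps 9,10: B(r=y,w=y) vs A(r=x,w=x). No conflict.

Answer: no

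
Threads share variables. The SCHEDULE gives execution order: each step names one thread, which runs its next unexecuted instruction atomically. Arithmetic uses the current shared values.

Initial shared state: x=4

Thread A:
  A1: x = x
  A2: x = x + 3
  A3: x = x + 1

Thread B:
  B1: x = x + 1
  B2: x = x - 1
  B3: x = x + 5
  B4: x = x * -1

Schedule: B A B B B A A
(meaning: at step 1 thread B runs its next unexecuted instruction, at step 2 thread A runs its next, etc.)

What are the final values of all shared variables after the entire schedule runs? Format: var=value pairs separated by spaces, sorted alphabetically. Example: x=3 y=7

Answer: x=-5

Derivation:
Step 1: thread B executes B1 (x = x + 1). Shared: x=5. PCs: A@0 B@1
Step 2: thread A executes A1 (x = x). Shared: x=5. PCs: A@1 B@1
Step 3: thread B executes B2 (x = x - 1). Shared: x=4. PCs: A@1 B@2
Step 4: thread B executes B3 (x = x + 5). Shared: x=9. PCs: A@1 B@3
Step 5: thread B executes B4 (x = x * -1). Shared: x=-9. PCs: A@1 B@4
Step 6: thread A executes A2 (x = x + 3). Shared: x=-6. PCs: A@2 B@4
Step 7: thread A executes A3 (x = x + 1). Shared: x=-5. PCs: A@3 B@4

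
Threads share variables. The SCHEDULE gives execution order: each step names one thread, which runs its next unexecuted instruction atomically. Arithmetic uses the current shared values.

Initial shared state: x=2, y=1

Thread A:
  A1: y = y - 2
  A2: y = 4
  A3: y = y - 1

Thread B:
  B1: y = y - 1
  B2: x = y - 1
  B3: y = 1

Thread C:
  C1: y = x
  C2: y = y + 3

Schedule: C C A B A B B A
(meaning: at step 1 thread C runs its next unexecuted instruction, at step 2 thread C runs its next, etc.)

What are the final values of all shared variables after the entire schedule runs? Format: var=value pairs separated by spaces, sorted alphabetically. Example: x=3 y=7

Step 1: thread C executes C1 (y = x). Shared: x=2 y=2. PCs: A@0 B@0 C@1
Step 2: thread C executes C2 (y = y + 3). Shared: x=2 y=5. PCs: A@0 B@0 C@2
Step 3: thread A executes A1 (y = y - 2). Shared: x=2 y=3. PCs: A@1 B@0 C@2
Step 4: thread B executes B1 (y = y - 1). Shared: x=2 y=2. PCs: A@1 B@1 C@2
Step 5: thread A executes A2 (y = 4). Shared: x=2 y=4. PCs: A@2 B@1 C@2
Step 6: thread B executes B2 (x = y - 1). Shared: x=3 y=4. PCs: A@2 B@2 C@2
Step 7: thread B executes B3 (y = 1). Shared: x=3 y=1. PCs: A@2 B@3 C@2
Step 8: thread A executes A3 (y = y - 1). Shared: x=3 y=0. PCs: A@3 B@3 C@2

Answer: x=3 y=0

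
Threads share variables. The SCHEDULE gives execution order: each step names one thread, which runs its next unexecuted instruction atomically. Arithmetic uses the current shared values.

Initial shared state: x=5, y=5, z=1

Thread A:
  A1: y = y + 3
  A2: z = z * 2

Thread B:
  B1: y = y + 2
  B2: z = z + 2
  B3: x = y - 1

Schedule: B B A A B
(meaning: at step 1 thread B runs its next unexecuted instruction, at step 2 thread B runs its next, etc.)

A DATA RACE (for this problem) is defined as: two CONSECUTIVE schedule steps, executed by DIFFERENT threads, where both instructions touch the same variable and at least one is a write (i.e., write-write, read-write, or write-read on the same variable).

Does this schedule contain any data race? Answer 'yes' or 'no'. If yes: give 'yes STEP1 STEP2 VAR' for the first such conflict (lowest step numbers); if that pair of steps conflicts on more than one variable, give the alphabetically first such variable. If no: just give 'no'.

Answer: no

Derivation:
Steps 1,2: same thread (B). No race.
Steps 2,3: B(r=z,w=z) vs A(r=y,w=y). No conflict.
Steps 3,4: same thread (A). No race.
Steps 4,5: A(r=z,w=z) vs B(r=y,w=x). No conflict.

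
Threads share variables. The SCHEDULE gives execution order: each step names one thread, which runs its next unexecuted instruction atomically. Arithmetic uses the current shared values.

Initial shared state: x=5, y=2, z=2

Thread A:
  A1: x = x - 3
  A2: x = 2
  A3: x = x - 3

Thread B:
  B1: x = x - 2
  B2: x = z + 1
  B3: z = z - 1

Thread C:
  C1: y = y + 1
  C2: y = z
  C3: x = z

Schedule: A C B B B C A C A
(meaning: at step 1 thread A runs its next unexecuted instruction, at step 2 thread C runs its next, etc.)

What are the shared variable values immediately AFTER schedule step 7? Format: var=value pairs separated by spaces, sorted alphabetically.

Step 1: thread A executes A1 (x = x - 3). Shared: x=2 y=2 z=2. PCs: A@1 B@0 C@0
Step 2: thread C executes C1 (y = y + 1). Shared: x=2 y=3 z=2. PCs: A@1 B@0 C@1
Step 3: thread B executes B1 (x = x - 2). Shared: x=0 y=3 z=2. PCs: A@1 B@1 C@1
Step 4: thread B executes B2 (x = z + 1). Shared: x=3 y=3 z=2. PCs: A@1 B@2 C@1
Step 5: thread B executes B3 (z = z - 1). Shared: x=3 y=3 z=1. PCs: A@1 B@3 C@1
Step 6: thread C executes C2 (y = z). Shared: x=3 y=1 z=1. PCs: A@1 B@3 C@2
Step 7: thread A executes A2 (x = 2). Shared: x=2 y=1 z=1. PCs: A@2 B@3 C@2

Answer: x=2 y=1 z=1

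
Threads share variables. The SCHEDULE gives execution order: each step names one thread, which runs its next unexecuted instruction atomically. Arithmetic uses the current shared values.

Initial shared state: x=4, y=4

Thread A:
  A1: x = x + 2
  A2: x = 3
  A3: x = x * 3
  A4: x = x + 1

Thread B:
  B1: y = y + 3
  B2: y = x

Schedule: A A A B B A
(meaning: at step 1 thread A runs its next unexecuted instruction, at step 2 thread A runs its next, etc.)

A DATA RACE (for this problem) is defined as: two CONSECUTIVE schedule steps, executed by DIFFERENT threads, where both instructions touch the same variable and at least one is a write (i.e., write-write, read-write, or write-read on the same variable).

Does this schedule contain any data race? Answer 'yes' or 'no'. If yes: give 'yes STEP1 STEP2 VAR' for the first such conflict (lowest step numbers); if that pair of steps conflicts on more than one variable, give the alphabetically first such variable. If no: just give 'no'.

Steps 1,2: same thread (A). No race.
Steps 2,3: same thread (A). No race.
Steps 3,4: A(r=x,w=x) vs B(r=y,w=y). No conflict.
Steps 4,5: same thread (B). No race.
Steps 5,6: B(y = x) vs A(x = x + 1). RACE on x (R-W).
First conflict at steps 5,6.

Answer: yes 5 6 x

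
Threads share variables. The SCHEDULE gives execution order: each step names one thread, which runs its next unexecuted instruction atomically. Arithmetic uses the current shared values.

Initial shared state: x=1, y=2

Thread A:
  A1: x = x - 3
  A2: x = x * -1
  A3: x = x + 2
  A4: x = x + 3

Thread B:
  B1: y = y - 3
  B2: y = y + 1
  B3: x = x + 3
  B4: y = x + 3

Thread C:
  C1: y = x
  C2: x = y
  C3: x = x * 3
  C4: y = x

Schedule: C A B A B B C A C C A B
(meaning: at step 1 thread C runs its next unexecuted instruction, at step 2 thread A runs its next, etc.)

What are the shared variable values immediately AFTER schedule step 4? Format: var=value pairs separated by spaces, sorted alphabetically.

Answer: x=2 y=-2

Derivation:
Step 1: thread C executes C1 (y = x). Shared: x=1 y=1. PCs: A@0 B@0 C@1
Step 2: thread A executes A1 (x = x - 3). Shared: x=-2 y=1. PCs: A@1 B@0 C@1
Step 3: thread B executes B1 (y = y - 3). Shared: x=-2 y=-2. PCs: A@1 B@1 C@1
Step 4: thread A executes A2 (x = x * -1). Shared: x=2 y=-2. PCs: A@2 B@1 C@1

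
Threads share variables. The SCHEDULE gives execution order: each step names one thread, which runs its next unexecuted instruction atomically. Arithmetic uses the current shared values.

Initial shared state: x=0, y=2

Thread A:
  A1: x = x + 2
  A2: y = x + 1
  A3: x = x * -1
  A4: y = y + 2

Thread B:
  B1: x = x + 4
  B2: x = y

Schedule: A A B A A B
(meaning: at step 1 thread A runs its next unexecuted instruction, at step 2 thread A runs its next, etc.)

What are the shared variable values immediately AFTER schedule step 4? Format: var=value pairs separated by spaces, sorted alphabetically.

Answer: x=-6 y=3

Derivation:
Step 1: thread A executes A1 (x = x + 2). Shared: x=2 y=2. PCs: A@1 B@0
Step 2: thread A executes A2 (y = x + 1). Shared: x=2 y=3. PCs: A@2 B@0
Step 3: thread B executes B1 (x = x + 4). Shared: x=6 y=3. PCs: A@2 B@1
Step 4: thread A executes A3 (x = x * -1). Shared: x=-6 y=3. PCs: A@3 B@1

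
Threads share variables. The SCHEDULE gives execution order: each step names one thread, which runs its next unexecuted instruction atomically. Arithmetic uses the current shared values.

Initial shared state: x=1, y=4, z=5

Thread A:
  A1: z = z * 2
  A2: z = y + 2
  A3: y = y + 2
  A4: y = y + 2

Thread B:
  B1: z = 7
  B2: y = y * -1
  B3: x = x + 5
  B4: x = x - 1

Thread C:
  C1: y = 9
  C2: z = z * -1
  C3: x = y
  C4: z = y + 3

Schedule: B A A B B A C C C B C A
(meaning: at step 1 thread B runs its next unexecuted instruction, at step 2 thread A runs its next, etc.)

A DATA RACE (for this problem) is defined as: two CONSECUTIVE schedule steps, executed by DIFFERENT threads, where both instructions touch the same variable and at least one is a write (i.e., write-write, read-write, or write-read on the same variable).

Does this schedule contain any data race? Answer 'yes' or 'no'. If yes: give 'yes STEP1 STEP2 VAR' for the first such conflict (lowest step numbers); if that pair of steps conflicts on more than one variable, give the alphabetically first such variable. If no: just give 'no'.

Steps 1,2: B(z = 7) vs A(z = z * 2). RACE on z (W-W).
Steps 2,3: same thread (A). No race.
Steps 3,4: A(z = y + 2) vs B(y = y * -1). RACE on y (R-W).
Steps 4,5: same thread (B). No race.
Steps 5,6: B(r=x,w=x) vs A(r=y,w=y). No conflict.
Steps 6,7: A(y = y + 2) vs C(y = 9). RACE on y (W-W).
Steps 7,8: same thread (C). No race.
Steps 8,9: same thread (C). No race.
Steps 9,10: C(x = y) vs B(x = x - 1). RACE on x (W-W).
Steps 10,11: B(r=x,w=x) vs C(r=y,w=z). No conflict.
Steps 11,12: C(z = y + 3) vs A(y = y + 2). RACE on y (R-W).
First conflict at steps 1,2.

Answer: yes 1 2 z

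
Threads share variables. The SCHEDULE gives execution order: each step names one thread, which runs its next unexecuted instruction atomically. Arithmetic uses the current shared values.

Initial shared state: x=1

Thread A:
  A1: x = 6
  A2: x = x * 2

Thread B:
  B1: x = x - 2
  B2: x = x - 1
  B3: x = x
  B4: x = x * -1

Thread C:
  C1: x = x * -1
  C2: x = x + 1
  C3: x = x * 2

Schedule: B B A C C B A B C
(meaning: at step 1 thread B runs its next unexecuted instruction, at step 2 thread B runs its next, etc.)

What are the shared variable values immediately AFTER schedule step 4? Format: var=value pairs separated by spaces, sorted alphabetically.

Step 1: thread B executes B1 (x = x - 2). Shared: x=-1. PCs: A@0 B@1 C@0
Step 2: thread B executes B2 (x = x - 1). Shared: x=-2. PCs: A@0 B@2 C@0
Step 3: thread A executes A1 (x = 6). Shared: x=6. PCs: A@1 B@2 C@0
Step 4: thread C executes C1 (x = x * -1). Shared: x=-6. PCs: A@1 B@2 C@1

Answer: x=-6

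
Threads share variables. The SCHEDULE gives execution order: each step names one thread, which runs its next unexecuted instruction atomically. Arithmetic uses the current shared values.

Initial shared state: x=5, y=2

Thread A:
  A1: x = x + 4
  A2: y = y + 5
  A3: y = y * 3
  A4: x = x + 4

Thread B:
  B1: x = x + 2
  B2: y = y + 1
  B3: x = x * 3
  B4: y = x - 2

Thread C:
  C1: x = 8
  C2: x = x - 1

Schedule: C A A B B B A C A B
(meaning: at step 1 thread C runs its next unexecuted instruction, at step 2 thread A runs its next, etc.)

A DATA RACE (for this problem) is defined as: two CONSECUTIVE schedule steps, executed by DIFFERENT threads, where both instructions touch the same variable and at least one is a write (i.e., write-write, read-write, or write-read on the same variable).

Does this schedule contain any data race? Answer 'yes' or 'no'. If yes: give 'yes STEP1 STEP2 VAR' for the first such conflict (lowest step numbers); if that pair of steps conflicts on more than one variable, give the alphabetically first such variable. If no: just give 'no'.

Answer: yes 1 2 x

Derivation:
Steps 1,2: C(x = 8) vs A(x = x + 4). RACE on x (W-W).
Steps 2,3: same thread (A). No race.
Steps 3,4: A(r=y,w=y) vs B(r=x,w=x). No conflict.
Steps 4,5: same thread (B). No race.
Steps 5,6: same thread (B). No race.
Steps 6,7: B(r=x,w=x) vs A(r=y,w=y). No conflict.
Steps 7,8: A(r=y,w=y) vs C(r=x,w=x). No conflict.
Steps 8,9: C(x = x - 1) vs A(x = x + 4). RACE on x (W-W).
Steps 9,10: A(x = x + 4) vs B(y = x - 2). RACE on x (W-R).
First conflict at steps 1,2.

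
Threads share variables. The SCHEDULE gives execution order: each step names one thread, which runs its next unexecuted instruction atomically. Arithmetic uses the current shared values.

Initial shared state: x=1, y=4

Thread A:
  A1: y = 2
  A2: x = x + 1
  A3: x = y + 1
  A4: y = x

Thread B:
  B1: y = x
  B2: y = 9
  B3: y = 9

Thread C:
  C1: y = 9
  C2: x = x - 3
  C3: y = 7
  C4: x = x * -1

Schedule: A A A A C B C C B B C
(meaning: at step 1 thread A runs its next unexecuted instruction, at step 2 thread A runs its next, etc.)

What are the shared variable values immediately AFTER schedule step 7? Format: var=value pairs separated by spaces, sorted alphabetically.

Answer: x=0 y=3

Derivation:
Step 1: thread A executes A1 (y = 2). Shared: x=1 y=2. PCs: A@1 B@0 C@0
Step 2: thread A executes A2 (x = x + 1). Shared: x=2 y=2. PCs: A@2 B@0 C@0
Step 3: thread A executes A3 (x = y + 1). Shared: x=3 y=2. PCs: A@3 B@0 C@0
Step 4: thread A executes A4 (y = x). Shared: x=3 y=3. PCs: A@4 B@0 C@0
Step 5: thread C executes C1 (y = 9). Shared: x=3 y=9. PCs: A@4 B@0 C@1
Step 6: thread B executes B1 (y = x). Shared: x=3 y=3. PCs: A@4 B@1 C@1
Step 7: thread C executes C2 (x = x - 3). Shared: x=0 y=3. PCs: A@4 B@1 C@2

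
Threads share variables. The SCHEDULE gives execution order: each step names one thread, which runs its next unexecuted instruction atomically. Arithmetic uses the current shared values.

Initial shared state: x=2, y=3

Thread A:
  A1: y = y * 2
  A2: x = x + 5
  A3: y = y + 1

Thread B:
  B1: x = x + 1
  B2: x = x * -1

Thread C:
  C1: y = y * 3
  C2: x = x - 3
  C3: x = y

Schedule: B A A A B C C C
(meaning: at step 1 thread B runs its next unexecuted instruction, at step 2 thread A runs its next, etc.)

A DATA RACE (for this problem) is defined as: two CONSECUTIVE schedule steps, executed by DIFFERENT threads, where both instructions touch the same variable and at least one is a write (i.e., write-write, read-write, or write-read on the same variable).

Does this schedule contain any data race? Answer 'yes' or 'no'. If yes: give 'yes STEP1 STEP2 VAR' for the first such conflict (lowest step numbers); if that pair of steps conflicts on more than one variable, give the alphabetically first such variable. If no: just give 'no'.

Answer: no

Derivation:
Steps 1,2: B(r=x,w=x) vs A(r=y,w=y). No conflict.
Steps 2,3: same thread (A). No race.
Steps 3,4: same thread (A). No race.
Steps 4,5: A(r=y,w=y) vs B(r=x,w=x). No conflict.
Steps 5,6: B(r=x,w=x) vs C(r=y,w=y). No conflict.
Steps 6,7: same thread (C). No race.
Steps 7,8: same thread (C). No race.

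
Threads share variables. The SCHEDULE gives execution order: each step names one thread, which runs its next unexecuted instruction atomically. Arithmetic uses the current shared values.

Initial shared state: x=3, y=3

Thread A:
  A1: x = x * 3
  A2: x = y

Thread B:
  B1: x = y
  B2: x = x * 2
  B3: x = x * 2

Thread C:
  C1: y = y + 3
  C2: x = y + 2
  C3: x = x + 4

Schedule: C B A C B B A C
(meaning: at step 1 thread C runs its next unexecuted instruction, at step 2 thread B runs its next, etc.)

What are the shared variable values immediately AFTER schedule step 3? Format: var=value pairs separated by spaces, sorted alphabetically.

Step 1: thread C executes C1 (y = y + 3). Shared: x=3 y=6. PCs: A@0 B@0 C@1
Step 2: thread B executes B1 (x = y). Shared: x=6 y=6. PCs: A@0 B@1 C@1
Step 3: thread A executes A1 (x = x * 3). Shared: x=18 y=6. PCs: A@1 B@1 C@1

Answer: x=18 y=6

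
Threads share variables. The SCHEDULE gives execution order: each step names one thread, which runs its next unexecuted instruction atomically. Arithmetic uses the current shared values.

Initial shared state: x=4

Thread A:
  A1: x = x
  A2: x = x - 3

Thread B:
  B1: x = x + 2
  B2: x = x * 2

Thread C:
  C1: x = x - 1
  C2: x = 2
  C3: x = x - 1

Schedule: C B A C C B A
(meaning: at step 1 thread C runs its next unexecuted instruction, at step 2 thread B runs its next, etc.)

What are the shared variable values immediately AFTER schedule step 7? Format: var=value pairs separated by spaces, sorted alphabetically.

Step 1: thread C executes C1 (x = x - 1). Shared: x=3. PCs: A@0 B@0 C@1
Step 2: thread B executes B1 (x = x + 2). Shared: x=5. PCs: A@0 B@1 C@1
Step 3: thread A executes A1 (x = x). Shared: x=5. PCs: A@1 B@1 C@1
Step 4: thread C executes C2 (x = 2). Shared: x=2. PCs: A@1 B@1 C@2
Step 5: thread C executes C3 (x = x - 1). Shared: x=1. PCs: A@1 B@1 C@3
Step 6: thread B executes B2 (x = x * 2). Shared: x=2. PCs: A@1 B@2 C@3
Step 7: thread A executes A2 (x = x - 3). Shared: x=-1. PCs: A@2 B@2 C@3

Answer: x=-1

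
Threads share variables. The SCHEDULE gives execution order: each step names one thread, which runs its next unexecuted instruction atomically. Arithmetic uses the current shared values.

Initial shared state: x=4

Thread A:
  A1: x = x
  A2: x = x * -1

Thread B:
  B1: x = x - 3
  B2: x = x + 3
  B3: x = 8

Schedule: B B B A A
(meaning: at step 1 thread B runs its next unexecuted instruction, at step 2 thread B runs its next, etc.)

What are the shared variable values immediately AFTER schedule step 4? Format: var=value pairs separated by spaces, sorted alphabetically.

Answer: x=8

Derivation:
Step 1: thread B executes B1 (x = x - 3). Shared: x=1. PCs: A@0 B@1
Step 2: thread B executes B2 (x = x + 3). Shared: x=4. PCs: A@0 B@2
Step 3: thread B executes B3 (x = 8). Shared: x=8. PCs: A@0 B@3
Step 4: thread A executes A1 (x = x). Shared: x=8. PCs: A@1 B@3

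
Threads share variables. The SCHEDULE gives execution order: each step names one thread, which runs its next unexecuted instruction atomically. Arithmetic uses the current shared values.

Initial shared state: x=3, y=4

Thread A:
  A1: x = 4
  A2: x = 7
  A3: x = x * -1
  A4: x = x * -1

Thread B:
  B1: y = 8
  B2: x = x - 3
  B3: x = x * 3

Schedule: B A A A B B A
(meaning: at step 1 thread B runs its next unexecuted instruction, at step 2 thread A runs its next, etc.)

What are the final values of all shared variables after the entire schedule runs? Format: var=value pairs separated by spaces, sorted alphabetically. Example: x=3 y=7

Step 1: thread B executes B1 (y = 8). Shared: x=3 y=8. PCs: A@0 B@1
Step 2: thread A executes A1 (x = 4). Shared: x=4 y=8. PCs: A@1 B@1
Step 3: thread A executes A2 (x = 7). Shared: x=7 y=8. PCs: A@2 B@1
Step 4: thread A executes A3 (x = x * -1). Shared: x=-7 y=8. PCs: A@3 B@1
Step 5: thread B executes B2 (x = x - 3). Shared: x=-10 y=8. PCs: A@3 B@2
Step 6: thread B executes B3 (x = x * 3). Shared: x=-30 y=8. PCs: A@3 B@3
Step 7: thread A executes A4 (x = x * -1). Shared: x=30 y=8. PCs: A@4 B@3

Answer: x=30 y=8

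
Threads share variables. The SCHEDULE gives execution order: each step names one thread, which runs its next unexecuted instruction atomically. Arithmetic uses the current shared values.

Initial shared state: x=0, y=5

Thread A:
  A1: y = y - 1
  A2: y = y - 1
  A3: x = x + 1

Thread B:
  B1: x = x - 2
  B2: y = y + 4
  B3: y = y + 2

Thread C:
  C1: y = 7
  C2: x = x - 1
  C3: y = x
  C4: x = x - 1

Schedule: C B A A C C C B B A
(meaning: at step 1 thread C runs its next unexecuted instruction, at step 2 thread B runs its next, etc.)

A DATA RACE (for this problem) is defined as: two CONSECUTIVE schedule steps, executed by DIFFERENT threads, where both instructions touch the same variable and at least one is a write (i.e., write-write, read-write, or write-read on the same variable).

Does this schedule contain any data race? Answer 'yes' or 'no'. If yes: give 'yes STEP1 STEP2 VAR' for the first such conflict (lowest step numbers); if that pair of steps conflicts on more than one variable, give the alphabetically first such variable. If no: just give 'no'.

Answer: no

Derivation:
Steps 1,2: C(r=-,w=y) vs B(r=x,w=x). No conflict.
Steps 2,3: B(r=x,w=x) vs A(r=y,w=y). No conflict.
Steps 3,4: same thread (A). No race.
Steps 4,5: A(r=y,w=y) vs C(r=x,w=x). No conflict.
Steps 5,6: same thread (C). No race.
Steps 6,7: same thread (C). No race.
Steps 7,8: C(r=x,w=x) vs B(r=y,w=y). No conflict.
Steps 8,9: same thread (B). No race.
Steps 9,10: B(r=y,w=y) vs A(r=x,w=x). No conflict.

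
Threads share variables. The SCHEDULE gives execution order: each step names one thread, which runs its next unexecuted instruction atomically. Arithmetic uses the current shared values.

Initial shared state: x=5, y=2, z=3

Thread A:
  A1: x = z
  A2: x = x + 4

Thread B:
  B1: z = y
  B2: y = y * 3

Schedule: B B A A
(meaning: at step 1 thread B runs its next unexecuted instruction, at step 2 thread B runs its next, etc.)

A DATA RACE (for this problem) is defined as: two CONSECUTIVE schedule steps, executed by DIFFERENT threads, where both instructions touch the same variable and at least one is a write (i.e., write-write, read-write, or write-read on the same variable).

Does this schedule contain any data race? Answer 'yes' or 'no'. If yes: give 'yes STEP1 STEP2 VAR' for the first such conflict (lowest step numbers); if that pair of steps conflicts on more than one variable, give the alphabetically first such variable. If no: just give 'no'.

Steps 1,2: same thread (B). No race.
Steps 2,3: B(r=y,w=y) vs A(r=z,w=x). No conflict.
Steps 3,4: same thread (A). No race.

Answer: no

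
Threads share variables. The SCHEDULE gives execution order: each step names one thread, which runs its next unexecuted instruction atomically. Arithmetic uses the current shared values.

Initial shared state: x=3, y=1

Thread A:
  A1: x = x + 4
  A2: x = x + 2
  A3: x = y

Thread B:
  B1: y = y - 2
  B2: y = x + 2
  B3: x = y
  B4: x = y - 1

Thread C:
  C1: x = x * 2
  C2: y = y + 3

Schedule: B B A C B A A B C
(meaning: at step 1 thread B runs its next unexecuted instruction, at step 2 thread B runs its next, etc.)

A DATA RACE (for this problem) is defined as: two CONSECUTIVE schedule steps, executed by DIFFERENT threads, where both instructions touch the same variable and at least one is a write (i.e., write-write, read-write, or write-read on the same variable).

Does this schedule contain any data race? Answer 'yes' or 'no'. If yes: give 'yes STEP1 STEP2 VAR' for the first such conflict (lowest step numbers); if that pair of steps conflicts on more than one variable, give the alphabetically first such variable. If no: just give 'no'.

Answer: yes 2 3 x

Derivation:
Steps 1,2: same thread (B). No race.
Steps 2,3: B(y = x + 2) vs A(x = x + 4). RACE on x (R-W).
Steps 3,4: A(x = x + 4) vs C(x = x * 2). RACE on x (W-W).
Steps 4,5: C(x = x * 2) vs B(x = y). RACE on x (W-W).
Steps 5,6: B(x = y) vs A(x = x + 2). RACE on x (W-W).
Steps 6,7: same thread (A). No race.
Steps 7,8: A(x = y) vs B(x = y - 1). RACE on x (W-W).
Steps 8,9: B(x = y - 1) vs C(y = y + 3). RACE on y (R-W).
First conflict at steps 2,3.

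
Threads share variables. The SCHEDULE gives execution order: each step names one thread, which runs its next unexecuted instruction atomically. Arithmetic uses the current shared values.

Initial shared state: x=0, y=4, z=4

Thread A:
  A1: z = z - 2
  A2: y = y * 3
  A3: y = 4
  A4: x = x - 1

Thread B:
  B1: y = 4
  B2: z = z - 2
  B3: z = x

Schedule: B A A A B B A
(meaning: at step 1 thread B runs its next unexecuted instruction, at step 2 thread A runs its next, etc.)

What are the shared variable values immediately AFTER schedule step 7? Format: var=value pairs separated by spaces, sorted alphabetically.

Answer: x=-1 y=4 z=0

Derivation:
Step 1: thread B executes B1 (y = 4). Shared: x=0 y=4 z=4. PCs: A@0 B@1
Step 2: thread A executes A1 (z = z - 2). Shared: x=0 y=4 z=2. PCs: A@1 B@1
Step 3: thread A executes A2 (y = y * 3). Shared: x=0 y=12 z=2. PCs: A@2 B@1
Step 4: thread A executes A3 (y = 4). Shared: x=0 y=4 z=2. PCs: A@3 B@1
Step 5: thread B executes B2 (z = z - 2). Shared: x=0 y=4 z=0. PCs: A@3 B@2
Step 6: thread B executes B3 (z = x). Shared: x=0 y=4 z=0. PCs: A@3 B@3
Step 7: thread A executes A4 (x = x - 1). Shared: x=-1 y=4 z=0. PCs: A@4 B@3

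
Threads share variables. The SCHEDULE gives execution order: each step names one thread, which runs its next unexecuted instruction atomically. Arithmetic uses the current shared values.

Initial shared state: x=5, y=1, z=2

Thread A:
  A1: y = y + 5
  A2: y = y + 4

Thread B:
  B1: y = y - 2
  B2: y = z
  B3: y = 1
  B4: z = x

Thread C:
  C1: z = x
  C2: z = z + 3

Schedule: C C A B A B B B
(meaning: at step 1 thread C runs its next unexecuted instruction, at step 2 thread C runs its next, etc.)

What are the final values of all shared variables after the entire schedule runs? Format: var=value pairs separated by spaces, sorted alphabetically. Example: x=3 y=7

Answer: x=5 y=1 z=5

Derivation:
Step 1: thread C executes C1 (z = x). Shared: x=5 y=1 z=5. PCs: A@0 B@0 C@1
Step 2: thread C executes C2 (z = z + 3). Shared: x=5 y=1 z=8. PCs: A@0 B@0 C@2
Step 3: thread A executes A1 (y = y + 5). Shared: x=5 y=6 z=8. PCs: A@1 B@0 C@2
Step 4: thread B executes B1 (y = y - 2). Shared: x=5 y=4 z=8. PCs: A@1 B@1 C@2
Step 5: thread A executes A2 (y = y + 4). Shared: x=5 y=8 z=8. PCs: A@2 B@1 C@2
Step 6: thread B executes B2 (y = z). Shared: x=5 y=8 z=8. PCs: A@2 B@2 C@2
Step 7: thread B executes B3 (y = 1). Shared: x=5 y=1 z=8. PCs: A@2 B@3 C@2
Step 8: thread B executes B4 (z = x). Shared: x=5 y=1 z=5. PCs: A@2 B@4 C@2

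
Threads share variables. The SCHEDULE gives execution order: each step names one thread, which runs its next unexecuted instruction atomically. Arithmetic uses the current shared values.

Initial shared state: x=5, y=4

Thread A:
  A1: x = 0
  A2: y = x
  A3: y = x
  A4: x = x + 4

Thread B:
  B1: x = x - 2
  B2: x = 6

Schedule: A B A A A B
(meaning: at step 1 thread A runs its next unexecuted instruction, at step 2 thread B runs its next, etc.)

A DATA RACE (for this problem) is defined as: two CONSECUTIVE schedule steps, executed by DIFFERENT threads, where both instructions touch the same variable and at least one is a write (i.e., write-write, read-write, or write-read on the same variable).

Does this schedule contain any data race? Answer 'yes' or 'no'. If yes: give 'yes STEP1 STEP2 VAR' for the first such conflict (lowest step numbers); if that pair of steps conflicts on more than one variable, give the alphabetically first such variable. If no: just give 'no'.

Steps 1,2: A(x = 0) vs B(x = x - 2). RACE on x (W-W).
Steps 2,3: B(x = x - 2) vs A(y = x). RACE on x (W-R).
Steps 3,4: same thread (A). No race.
Steps 4,5: same thread (A). No race.
Steps 5,6: A(x = x + 4) vs B(x = 6). RACE on x (W-W).
First conflict at steps 1,2.

Answer: yes 1 2 x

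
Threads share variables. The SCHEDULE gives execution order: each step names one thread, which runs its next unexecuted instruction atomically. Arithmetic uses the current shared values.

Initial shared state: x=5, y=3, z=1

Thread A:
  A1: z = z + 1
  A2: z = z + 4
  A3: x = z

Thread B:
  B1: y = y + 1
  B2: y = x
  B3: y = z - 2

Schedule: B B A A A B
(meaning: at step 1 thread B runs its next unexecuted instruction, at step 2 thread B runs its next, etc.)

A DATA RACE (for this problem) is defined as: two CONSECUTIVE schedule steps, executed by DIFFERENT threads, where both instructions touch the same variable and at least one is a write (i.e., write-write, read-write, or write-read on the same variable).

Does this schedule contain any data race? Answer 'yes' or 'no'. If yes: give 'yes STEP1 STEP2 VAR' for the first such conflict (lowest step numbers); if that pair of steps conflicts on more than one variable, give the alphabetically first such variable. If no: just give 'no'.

Answer: no

Derivation:
Steps 1,2: same thread (B). No race.
Steps 2,3: B(r=x,w=y) vs A(r=z,w=z). No conflict.
Steps 3,4: same thread (A). No race.
Steps 4,5: same thread (A). No race.
Steps 5,6: A(r=z,w=x) vs B(r=z,w=y). No conflict.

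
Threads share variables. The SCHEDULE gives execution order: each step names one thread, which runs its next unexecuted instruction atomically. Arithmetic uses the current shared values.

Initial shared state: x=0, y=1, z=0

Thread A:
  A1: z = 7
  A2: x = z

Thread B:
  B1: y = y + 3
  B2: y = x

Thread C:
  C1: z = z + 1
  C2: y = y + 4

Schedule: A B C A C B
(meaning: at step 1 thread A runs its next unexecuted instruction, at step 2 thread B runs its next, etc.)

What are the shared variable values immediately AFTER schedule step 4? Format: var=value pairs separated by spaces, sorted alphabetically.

Answer: x=8 y=4 z=8

Derivation:
Step 1: thread A executes A1 (z = 7). Shared: x=0 y=1 z=7. PCs: A@1 B@0 C@0
Step 2: thread B executes B1 (y = y + 3). Shared: x=0 y=4 z=7. PCs: A@1 B@1 C@0
Step 3: thread C executes C1 (z = z + 1). Shared: x=0 y=4 z=8. PCs: A@1 B@1 C@1
Step 4: thread A executes A2 (x = z). Shared: x=8 y=4 z=8. PCs: A@2 B@1 C@1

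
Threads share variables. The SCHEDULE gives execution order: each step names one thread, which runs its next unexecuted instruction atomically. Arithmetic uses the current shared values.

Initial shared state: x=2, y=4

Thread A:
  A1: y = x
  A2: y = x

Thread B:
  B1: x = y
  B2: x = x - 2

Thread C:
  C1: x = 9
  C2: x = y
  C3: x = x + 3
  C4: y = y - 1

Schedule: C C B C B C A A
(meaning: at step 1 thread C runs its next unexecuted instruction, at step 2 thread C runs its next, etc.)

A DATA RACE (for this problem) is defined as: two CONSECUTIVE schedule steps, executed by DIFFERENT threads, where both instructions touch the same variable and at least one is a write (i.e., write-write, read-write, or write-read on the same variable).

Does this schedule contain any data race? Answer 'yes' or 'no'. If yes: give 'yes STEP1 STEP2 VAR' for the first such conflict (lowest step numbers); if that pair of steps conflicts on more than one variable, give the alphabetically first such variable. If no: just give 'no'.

Steps 1,2: same thread (C). No race.
Steps 2,3: C(x = y) vs B(x = y). RACE on x (W-W).
Steps 3,4: B(x = y) vs C(x = x + 3). RACE on x (W-W).
Steps 4,5: C(x = x + 3) vs B(x = x - 2). RACE on x (W-W).
Steps 5,6: B(r=x,w=x) vs C(r=y,w=y). No conflict.
Steps 6,7: C(y = y - 1) vs A(y = x). RACE on y (W-W).
Steps 7,8: same thread (A). No race.
First conflict at steps 2,3.

Answer: yes 2 3 x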